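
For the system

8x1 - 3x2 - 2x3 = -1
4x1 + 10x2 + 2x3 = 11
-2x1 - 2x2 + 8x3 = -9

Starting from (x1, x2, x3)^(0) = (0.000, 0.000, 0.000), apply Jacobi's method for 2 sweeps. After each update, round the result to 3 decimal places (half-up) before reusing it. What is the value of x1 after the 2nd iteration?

Iteration 1:
  x1 = (-1 - (-3)·0.000 - (-2)·0.000) / (8) = -0.125
  x2 = (11 - (4)·0.000 - (2)·0.000) / (10) = 1.100
  x3 = (-9 - (-2)·0.000 - (-2)·0.000) / (8) = -1.125
Iteration 2:
  x1 = (-1 - (-3)·1.100 - (-2)·-1.125) / (8) = 0.006
  x2 = (11 - (4)·-0.125 - (2)·-1.125) / (10) = 1.375
  x3 = (-9 - (-2)·-0.125 - (-2)·1.100) / (8) = -0.881

0.006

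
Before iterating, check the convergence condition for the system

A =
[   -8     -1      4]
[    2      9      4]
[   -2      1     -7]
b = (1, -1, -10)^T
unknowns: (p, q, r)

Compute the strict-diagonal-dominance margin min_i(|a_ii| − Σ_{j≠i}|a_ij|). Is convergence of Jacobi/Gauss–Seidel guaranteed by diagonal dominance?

3

row 1: |-8| − (1+4) = 3
row 2: |9| − (2+4) = 3
row 3: |-7| − (2+1) = 4
minimum over rows = 3 → strictly diagonally dominant (convergence guaranteed)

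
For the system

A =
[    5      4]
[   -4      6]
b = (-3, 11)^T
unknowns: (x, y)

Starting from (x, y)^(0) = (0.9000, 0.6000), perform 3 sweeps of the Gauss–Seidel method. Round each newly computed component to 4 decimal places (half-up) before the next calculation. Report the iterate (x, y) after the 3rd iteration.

Iteration 1:
  x = (-3 - (4)·0.6000) / (5) = -1.0800
  y = (11 - (-4)·-1.0800) / (6) = 1.1133
Iteration 2:
  x = (-3 - (4)·1.1133) / (5) = -1.4906
  y = (11 - (-4)·-1.4906) / (6) = 0.8396
Iteration 3:
  x = (-3 - (4)·0.8396) / (5) = -1.2717
  y = (11 - (-4)·-1.2717) / (6) = 0.9855

(-1.2717, 0.9855)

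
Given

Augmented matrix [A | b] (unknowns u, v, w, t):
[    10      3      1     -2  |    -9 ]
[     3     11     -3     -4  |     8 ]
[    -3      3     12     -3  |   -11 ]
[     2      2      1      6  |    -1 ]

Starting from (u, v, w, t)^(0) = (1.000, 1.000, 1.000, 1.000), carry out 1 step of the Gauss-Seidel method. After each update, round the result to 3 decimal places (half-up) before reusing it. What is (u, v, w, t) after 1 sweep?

Iteration 1:
  u = (-9 - (3)·1.000 - (1)·1.000 - (-2)·1.000) / (10) = -1.100
  v = (8 - (3)·-1.100 - (-3)·1.000 - (-4)·1.000) / (11) = 1.664
  w = (-11 - (-3)·-1.100 - (3)·1.664 - (-3)·1.000) / (12) = -1.358
  t = (-1 - (2)·-1.100 - (2)·1.664 - (1)·-1.358) / (6) = -0.128

(-1.100, 1.664, -1.358, -0.128)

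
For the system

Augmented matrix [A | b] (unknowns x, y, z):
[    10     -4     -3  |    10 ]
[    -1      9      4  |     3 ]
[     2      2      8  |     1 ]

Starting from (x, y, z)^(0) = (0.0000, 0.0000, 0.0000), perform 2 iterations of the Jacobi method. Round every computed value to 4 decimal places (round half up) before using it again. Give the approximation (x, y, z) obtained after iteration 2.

(1.1708, 0.3889, -0.2083)

Iteration 1:
  x = (10 - (-4)·0.0000 - (-3)·0.0000) / (10) = 1.0000
  y = (3 - (-1)·0.0000 - (4)·0.0000) / (9) = 0.3333
  z = (1 - (2)·0.0000 - (2)·0.0000) / (8) = 0.1250
Iteration 2:
  x = (10 - (-4)·0.3333 - (-3)·0.1250) / (10) = 1.1708
  y = (3 - (-1)·1.0000 - (4)·0.1250) / (9) = 0.3889
  z = (1 - (2)·1.0000 - (2)·0.3333) / (8) = -0.2083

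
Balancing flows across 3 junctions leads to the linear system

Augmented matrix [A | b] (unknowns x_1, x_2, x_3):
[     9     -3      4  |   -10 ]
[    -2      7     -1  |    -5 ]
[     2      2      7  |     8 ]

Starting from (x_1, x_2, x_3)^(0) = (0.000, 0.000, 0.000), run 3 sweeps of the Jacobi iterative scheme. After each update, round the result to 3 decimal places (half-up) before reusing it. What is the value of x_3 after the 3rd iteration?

1.921

Iteration 1:
  x_1 = (-10 - (-3)·0.000 - (4)·0.000) / (9) = -1.111
  x_2 = (-5 - (-2)·0.000 - (-1)·0.000) / (7) = -0.714
  x_3 = (8 - (2)·0.000 - (2)·0.000) / (7) = 1.143
Iteration 2:
  x_1 = (-10 - (-3)·-0.714 - (4)·1.143) / (9) = -1.857
  x_2 = (-5 - (-2)·-1.111 - (-1)·1.143) / (7) = -0.868
  x_3 = (8 - (2)·-1.111 - (2)·-0.714) / (7) = 1.664
Iteration 3:
  x_1 = (-10 - (-3)·-0.868 - (4)·1.664) / (9) = -2.140
  x_2 = (-5 - (-2)·-1.857 - (-1)·1.664) / (7) = -1.007
  x_3 = (8 - (2)·-1.857 - (2)·-0.868) / (7) = 1.921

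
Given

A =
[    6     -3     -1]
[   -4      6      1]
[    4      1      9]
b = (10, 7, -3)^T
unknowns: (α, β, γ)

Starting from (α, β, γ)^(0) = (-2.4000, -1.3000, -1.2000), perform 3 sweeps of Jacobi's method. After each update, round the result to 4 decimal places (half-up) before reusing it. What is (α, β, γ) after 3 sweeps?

Iteration 1:
  α = (10 - (-3)·-1.3000 - (-1)·-1.2000) / (6) = 0.8167
  β = (7 - (-4)·-2.4000 - (1)·-1.2000) / (6) = -0.2333
  γ = (-3 - (4)·-2.4000 - (1)·-1.3000) / (9) = 0.8778
Iteration 2:
  α = (10 - (-3)·-0.2333 - (-1)·0.8778) / (6) = 1.6963
  β = (7 - (-4)·0.8167 - (1)·0.8778) / (6) = 1.5648
  γ = (-3 - (4)·0.8167 - (1)·-0.2333) / (9) = -0.6704
Iteration 3:
  α = (10 - (-3)·1.5648 - (-1)·-0.6704) / (6) = 2.3373
  β = (7 - (-4)·1.6963 - (1)·-0.6704) / (6) = 2.4093
  γ = (-3 - (4)·1.6963 - (1)·1.5648) / (9) = -1.2611

(2.3373, 2.4093, -1.2611)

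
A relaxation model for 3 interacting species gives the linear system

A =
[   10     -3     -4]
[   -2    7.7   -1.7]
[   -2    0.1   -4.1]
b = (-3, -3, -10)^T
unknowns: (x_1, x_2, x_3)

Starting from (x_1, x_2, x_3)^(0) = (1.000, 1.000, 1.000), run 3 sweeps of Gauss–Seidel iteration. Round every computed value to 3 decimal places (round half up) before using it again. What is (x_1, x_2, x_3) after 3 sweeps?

Iteration 1:
  x_1 = (-3 - (-3)·1.000 - (-4)·1.000) / (10) = 0.400
  x_2 = (-3 - (-2)·0.400 - (-1.7)·1.000) / (7.7) = -0.065
  x_3 = (-10 - (-2)·0.400 - (0.1)·-0.065) / (-4.1) = 2.242
Iteration 2:
  x_1 = (-3 - (-3)·-0.065 - (-4)·2.242) / (10) = 0.577
  x_2 = (-3 - (-2)·0.577 - (-1.7)·2.242) / (7.7) = 0.255
  x_3 = (-10 - (-2)·0.577 - (0.1)·0.255) / (-4.1) = 2.164
Iteration 3:
  x_1 = (-3 - (-3)·0.255 - (-4)·2.164) / (10) = 0.642
  x_2 = (-3 - (-2)·0.642 - (-1.7)·2.164) / (7.7) = 0.255
  x_3 = (-10 - (-2)·0.642 - (0.1)·0.255) / (-4.1) = 2.132

(0.642, 0.255, 2.132)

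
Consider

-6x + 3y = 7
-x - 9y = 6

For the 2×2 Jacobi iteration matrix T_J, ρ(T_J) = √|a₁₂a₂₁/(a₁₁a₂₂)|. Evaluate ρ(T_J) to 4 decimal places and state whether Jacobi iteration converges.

0.2357

a₁₂a₂₁/(a₁₁a₂₂) = (3)·(-1) / ((-6)·(-9)) = -0.055556
ρ = √|-0.055556| = √0.055556 = 0.2357
ρ < 1, so Jacobi converges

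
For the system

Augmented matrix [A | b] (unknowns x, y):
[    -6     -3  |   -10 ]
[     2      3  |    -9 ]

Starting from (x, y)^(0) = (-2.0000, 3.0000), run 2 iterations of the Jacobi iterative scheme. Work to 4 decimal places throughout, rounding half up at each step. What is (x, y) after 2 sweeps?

Iteration 1:
  x = (-10 - (-3)·3.0000) / (-6) = 0.1667
  y = (-9 - (2)·-2.0000) / (3) = -1.6667
Iteration 2:
  x = (-10 - (-3)·-1.6667) / (-6) = 2.5000
  y = (-9 - (2)·0.1667) / (3) = -3.1111

(2.5000, -3.1111)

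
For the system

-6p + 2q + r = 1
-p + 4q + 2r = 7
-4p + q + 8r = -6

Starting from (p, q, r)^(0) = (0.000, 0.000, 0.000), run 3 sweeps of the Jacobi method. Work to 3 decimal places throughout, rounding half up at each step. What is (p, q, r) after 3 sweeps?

Iteration 1:
  p = (1 - (2)·0.000 - (1)·0.000) / (-6) = -0.167
  q = (7 - (-1)·0.000 - (2)·0.000) / (4) = 1.750
  r = (-6 - (-4)·0.000 - (1)·0.000) / (8) = -0.750
Iteration 2:
  p = (1 - (2)·1.750 - (1)·-0.750) / (-6) = 0.292
  q = (7 - (-1)·-0.167 - (2)·-0.750) / (4) = 2.083
  r = (-6 - (-4)·-0.167 - (1)·1.750) / (8) = -1.052
Iteration 3:
  p = (1 - (2)·2.083 - (1)·-1.052) / (-6) = 0.352
  q = (7 - (-1)·0.292 - (2)·-1.052) / (4) = 2.349
  r = (-6 - (-4)·0.292 - (1)·2.083) / (8) = -0.864

(0.352, 2.349, -0.864)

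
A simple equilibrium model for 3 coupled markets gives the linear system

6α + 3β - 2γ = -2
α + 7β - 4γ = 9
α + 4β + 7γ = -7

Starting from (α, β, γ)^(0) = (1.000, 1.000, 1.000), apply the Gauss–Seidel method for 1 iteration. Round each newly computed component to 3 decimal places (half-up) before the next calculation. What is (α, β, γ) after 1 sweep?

Iteration 1:
  α = (-2 - (3)·1.000 - (-2)·1.000) / (6) = -0.500
  β = (9 - (1)·-0.500 - (-4)·1.000) / (7) = 1.929
  γ = (-7 - (1)·-0.500 - (4)·1.929) / (7) = -2.031

(-0.500, 1.929, -2.031)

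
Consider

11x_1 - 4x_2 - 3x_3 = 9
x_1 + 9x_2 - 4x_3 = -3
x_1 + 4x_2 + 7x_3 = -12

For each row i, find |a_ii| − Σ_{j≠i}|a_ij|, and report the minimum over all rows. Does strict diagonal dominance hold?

row 1: |11| − (4+3) = 4
row 2: |9| − (1+4) = 4
row 3: |7| − (1+4) = 2
minimum over rows = 2 → strictly diagonally dominant (convergence guaranteed)

2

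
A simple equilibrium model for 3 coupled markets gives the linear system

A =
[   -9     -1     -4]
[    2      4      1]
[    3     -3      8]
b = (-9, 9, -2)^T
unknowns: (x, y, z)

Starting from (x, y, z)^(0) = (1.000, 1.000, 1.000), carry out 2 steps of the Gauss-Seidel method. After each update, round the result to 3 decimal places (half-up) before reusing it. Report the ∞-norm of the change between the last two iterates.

0.247

Iteration 1:
  x = (-9 - (-1)·1.000 - (-4)·1.000) / (-9) = 0.444
  y = (9 - (2)·0.444 - (1)·1.000) / (4) = 1.778
  z = (-2 - (3)·0.444 - (-3)·1.778) / (8) = 0.250
Iteration 2:
  x = (-9 - (-1)·1.778 - (-4)·0.250) / (-9) = 0.691
  y = (9 - (2)·0.691 - (1)·0.250) / (4) = 1.842
  z = (-2 - (3)·0.691 - (-3)·1.842) / (8) = 0.182
Change: (0.247, 0.064, -0.068) → max |·| = 0.247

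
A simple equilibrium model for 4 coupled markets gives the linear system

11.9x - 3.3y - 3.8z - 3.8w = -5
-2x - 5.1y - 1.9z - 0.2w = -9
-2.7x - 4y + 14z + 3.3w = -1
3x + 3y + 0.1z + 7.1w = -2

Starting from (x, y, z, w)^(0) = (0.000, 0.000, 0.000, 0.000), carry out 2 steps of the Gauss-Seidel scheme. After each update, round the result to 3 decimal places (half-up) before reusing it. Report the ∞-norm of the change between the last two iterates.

0.367

Iteration 1:
  x = (-5 - (-3.3)·0.000 - (-3.8)·0.000 - (-3.8)·0.000) / (11.9) = -0.420
  y = (-9 - (-2)·-0.420 - (-1.9)·0.000 - (-0.2)·0.000) / (-5.1) = 1.929
  z = (-1 - (-2.7)·-0.420 - (-4)·1.929 - (3.3)·0.000) / (14) = 0.399
  w = (-2 - (3)·-0.420 - (3)·1.929 - (0.1)·0.399) / (7.1) = -0.925
Iteration 2:
  x = (-5 - (-3.3)·1.929 - (-3.8)·0.399 - (-3.8)·-0.925) / (11.9) = -0.053
  y = (-9 - (-2)·-0.053 - (-1.9)·0.399 - (-0.2)·-0.925) / (-5.1) = 1.673
  z = (-1 - (-2.7)·-0.053 - (-4)·1.673 - (3.3)·-0.925) / (14) = 0.614
  w = (-2 - (3)·-0.053 - (3)·1.673 - (0.1)·0.614) / (7.1) = -0.975
Change: (0.367, -0.256, 0.215, -0.050) → max |·| = 0.367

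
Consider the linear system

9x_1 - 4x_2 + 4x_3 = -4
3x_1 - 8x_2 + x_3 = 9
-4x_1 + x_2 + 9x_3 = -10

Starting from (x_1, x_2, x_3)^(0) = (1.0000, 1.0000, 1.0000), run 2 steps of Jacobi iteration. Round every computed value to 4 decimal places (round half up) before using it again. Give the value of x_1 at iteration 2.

-0.3765

Iteration 1:
  x_1 = (-4 - (-4)·1.0000 - (4)·1.0000) / (9) = -0.4444
  x_2 = (9 - (3)·1.0000 - (1)·1.0000) / (-8) = -0.6250
  x_3 = (-10 - (-4)·1.0000 - (1)·1.0000) / (9) = -0.7778
Iteration 2:
  x_1 = (-4 - (-4)·-0.6250 - (4)·-0.7778) / (9) = -0.3765
  x_2 = (9 - (3)·-0.4444 - (1)·-0.7778) / (-8) = -1.3889
  x_3 = (-10 - (-4)·-0.4444 - (1)·-0.6250) / (9) = -1.2392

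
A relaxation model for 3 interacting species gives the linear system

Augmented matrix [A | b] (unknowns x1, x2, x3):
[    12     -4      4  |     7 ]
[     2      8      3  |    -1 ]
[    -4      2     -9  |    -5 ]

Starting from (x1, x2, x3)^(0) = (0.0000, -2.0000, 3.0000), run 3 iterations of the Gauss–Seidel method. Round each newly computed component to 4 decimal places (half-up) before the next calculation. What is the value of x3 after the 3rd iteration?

Iteration 1:
  x1 = (7 - (-4)·-2.0000 - (4)·3.0000) / (12) = -1.0833
  x2 = (-1 - (2)·-1.0833 - (3)·3.0000) / (8) = -0.9792
  x3 = (-5 - (-4)·-1.0833 - (2)·-0.9792) / (-9) = 0.8194
Iteration 2:
  x1 = (7 - (-4)·-0.9792 - (4)·0.8194) / (12) = -0.0162
  x2 = (-1 - (2)·-0.0162 - (3)·0.8194) / (8) = -0.4282
  x3 = (-5 - (-4)·-0.0162 - (2)·-0.4282) / (-9) = 0.4676
Iteration 3:
  x1 = (7 - (-4)·-0.4282 - (4)·0.4676) / (12) = 0.2847
  x2 = (-1 - (2)·0.2847 - (3)·0.4676) / (8) = -0.3715
  x3 = (-5 - (-4)·0.2847 - (2)·-0.3715) / (-9) = 0.3465

0.3465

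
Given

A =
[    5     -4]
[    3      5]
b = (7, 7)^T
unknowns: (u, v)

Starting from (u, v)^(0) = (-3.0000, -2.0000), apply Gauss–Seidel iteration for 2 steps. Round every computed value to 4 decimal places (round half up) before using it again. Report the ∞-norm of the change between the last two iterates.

2.8160

Iteration 1:
  u = (7 - (-4)·-2.0000) / (5) = -0.2000
  v = (7 - (3)·-0.2000) / (5) = 1.5200
Iteration 2:
  u = (7 - (-4)·1.5200) / (5) = 2.6160
  v = (7 - (3)·2.6160) / (5) = -0.1696
Change: (2.8160, -1.6896) → max |·| = 2.8160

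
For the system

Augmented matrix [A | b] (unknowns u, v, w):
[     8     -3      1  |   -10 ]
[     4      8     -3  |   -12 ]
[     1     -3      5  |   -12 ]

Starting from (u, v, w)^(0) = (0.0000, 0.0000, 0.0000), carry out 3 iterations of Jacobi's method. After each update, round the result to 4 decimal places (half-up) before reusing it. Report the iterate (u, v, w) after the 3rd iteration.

Iteration 1:
  u = (-10 - (-3)·0.0000 - (1)·0.0000) / (8) = -1.2500
  v = (-12 - (4)·0.0000 - (-3)·0.0000) / (8) = -1.5000
  w = (-12 - (1)·0.0000 - (-3)·0.0000) / (5) = -2.4000
Iteration 2:
  u = (-10 - (-3)·-1.5000 - (1)·-2.4000) / (8) = -1.5125
  v = (-12 - (4)·-1.2500 - (-3)·-2.4000) / (8) = -1.7750
  w = (-12 - (1)·-1.2500 - (-3)·-1.5000) / (5) = -3.0500
Iteration 3:
  u = (-10 - (-3)·-1.7750 - (1)·-3.0500) / (8) = -1.5344
  v = (-12 - (4)·-1.5125 - (-3)·-3.0500) / (8) = -1.8875
  w = (-12 - (1)·-1.5125 - (-3)·-1.7750) / (5) = -3.1625

(-1.5344, -1.8875, -3.1625)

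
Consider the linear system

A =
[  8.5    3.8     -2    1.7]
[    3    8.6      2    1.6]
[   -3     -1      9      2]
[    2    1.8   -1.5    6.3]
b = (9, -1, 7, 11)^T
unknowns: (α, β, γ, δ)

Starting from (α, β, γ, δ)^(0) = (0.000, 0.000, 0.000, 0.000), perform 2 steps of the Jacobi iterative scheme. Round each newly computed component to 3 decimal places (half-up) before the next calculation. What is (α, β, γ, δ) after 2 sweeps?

(0.945, -0.991, 0.730, 1.628)

Iteration 1:
  α = (9 - (3.8)·0.000 - (-2)·0.000 - (1.7)·0.000) / (8.5) = 1.059
  β = (-1 - (3)·0.000 - (2)·0.000 - (1.6)·0.000) / (8.6) = -0.116
  γ = (7 - (-3)·0.000 - (-1)·0.000 - (2)·0.000) / (9) = 0.778
  δ = (11 - (2)·0.000 - (1.8)·0.000 - (-1.5)·0.000) / (6.3) = 1.746
Iteration 2:
  α = (9 - (3.8)·-0.116 - (-2)·0.778 - (1.7)·1.746) / (8.5) = 0.945
  β = (-1 - (3)·1.059 - (2)·0.778 - (1.6)·1.746) / (8.6) = -0.991
  γ = (7 - (-3)·1.059 - (-1)·-0.116 - (2)·1.746) / (9) = 0.730
  δ = (11 - (2)·1.059 - (1.8)·-0.116 - (-1.5)·0.778) / (6.3) = 1.628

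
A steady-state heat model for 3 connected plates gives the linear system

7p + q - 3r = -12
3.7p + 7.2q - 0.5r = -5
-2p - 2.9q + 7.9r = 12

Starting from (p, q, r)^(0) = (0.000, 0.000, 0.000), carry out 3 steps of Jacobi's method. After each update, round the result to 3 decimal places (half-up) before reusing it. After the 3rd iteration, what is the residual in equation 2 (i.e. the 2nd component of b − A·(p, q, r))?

1.886

Iteration 1:
  p = (-12 - (1)·0.000 - (-3)·0.000) / (7) = -1.714
  q = (-5 - (3.7)·0.000 - (-0.5)·0.000) / (7.2) = -0.694
  r = (12 - (-2)·0.000 - (-2.9)·0.000) / (7.9) = 1.519
Iteration 2:
  p = (-12 - (1)·-0.694 - (-3)·1.519) / (7) = -0.964
  q = (-5 - (3.7)·-1.714 - (-0.5)·1.519) / (7.2) = 0.292
  r = (12 - (-2)·-1.714 - (-2.9)·-0.694) / (7.9) = 0.830
Iteration 3:
  p = (-12 - (1)·0.292 - (-3)·0.830) / (7) = -1.400
  q = (-5 - (3.7)·-0.964 - (-0.5)·0.830) / (7.2) = -0.141
  r = (12 - (-2)·-0.964 - (-2.9)·0.292) / (7.9) = 1.382
Residual b − A·x = (2.087, 1.886, -2.127)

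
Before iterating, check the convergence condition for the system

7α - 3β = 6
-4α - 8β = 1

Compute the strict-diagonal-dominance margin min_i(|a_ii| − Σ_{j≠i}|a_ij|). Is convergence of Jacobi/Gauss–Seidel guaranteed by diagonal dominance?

4

row 1: |7| − (3) = 4
row 2: |-8| − (4) = 4
minimum over rows = 4 → strictly diagonally dominant (convergence guaranteed)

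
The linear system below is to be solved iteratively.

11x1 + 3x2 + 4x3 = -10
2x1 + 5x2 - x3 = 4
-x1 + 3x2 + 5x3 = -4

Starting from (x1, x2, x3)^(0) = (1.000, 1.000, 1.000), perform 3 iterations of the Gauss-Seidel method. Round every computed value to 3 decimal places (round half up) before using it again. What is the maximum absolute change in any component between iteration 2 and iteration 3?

Iteration 1:
  x1 = (-10 - (3)·1.000 - (4)·1.000) / (11) = -1.545
  x2 = (4 - (2)·-1.545 - (-1)·1.000) / (5) = 1.618
  x3 = (-4 - (-1)·-1.545 - (3)·1.618) / (5) = -2.080
Iteration 2:
  x1 = (-10 - (3)·1.618 - (4)·-2.080) / (11) = -0.594
  x2 = (4 - (2)·-0.594 - (-1)·-2.080) / (5) = 0.622
  x3 = (-4 - (-1)·-0.594 - (3)·0.622) / (5) = -1.292
Iteration 3:
  x1 = (-10 - (3)·0.622 - (4)·-1.292) / (11) = -0.609
  x2 = (4 - (2)·-0.609 - (-1)·-1.292) / (5) = 0.785
  x3 = (-4 - (-1)·-0.609 - (3)·0.785) / (5) = -1.393
Change: (-0.015, 0.163, -0.101) → max |·| = 0.163

0.163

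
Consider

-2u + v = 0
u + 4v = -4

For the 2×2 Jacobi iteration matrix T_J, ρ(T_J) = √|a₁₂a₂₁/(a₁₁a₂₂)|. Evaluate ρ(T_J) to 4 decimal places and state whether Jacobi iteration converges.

0.3536

a₁₂a₂₁/(a₁₁a₂₂) = (1)·(1) / ((-2)·(4)) = -0.125000
ρ = √|-0.125000| = √0.125000 = 0.3536
ρ < 1, so Jacobi converges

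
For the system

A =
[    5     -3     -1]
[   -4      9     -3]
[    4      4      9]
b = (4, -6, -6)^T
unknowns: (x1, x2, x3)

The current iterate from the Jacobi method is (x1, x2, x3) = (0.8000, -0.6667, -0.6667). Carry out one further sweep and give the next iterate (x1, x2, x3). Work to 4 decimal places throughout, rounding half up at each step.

(0.2666, -0.5333, -0.7259)

One sweep:
  x1 = (4 - (-3)·-0.6667 - (-1)·-0.6667) / (5) = 0.2666
  x2 = (-6 - (-4)·0.8000 - (-3)·-0.6667) / (9) = -0.5333
  x3 = (-6 - (4)·0.8000 - (4)·-0.6667) / (9) = -0.7259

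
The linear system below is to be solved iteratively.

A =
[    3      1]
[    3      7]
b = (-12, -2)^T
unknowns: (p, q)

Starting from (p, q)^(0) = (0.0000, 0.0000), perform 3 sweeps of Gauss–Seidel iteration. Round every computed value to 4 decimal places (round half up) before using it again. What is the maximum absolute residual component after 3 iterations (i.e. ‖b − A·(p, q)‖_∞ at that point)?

Iteration 1:
  p = (-12 - (1)·0.0000) / (3) = -4.0000
  q = (-2 - (3)·-4.0000) / (7) = 1.4286
Iteration 2:
  p = (-12 - (1)·1.4286) / (3) = -4.4762
  q = (-2 - (3)·-4.4762) / (7) = 1.6327
Iteration 3:
  p = (-12 - (1)·1.6327) / (3) = -4.5442
  q = (-2 - (3)·-4.5442) / (7) = 1.6618
Residual b − A·x = (-0.0292, 0.0000); ∞-norm = 0.0292

0.0292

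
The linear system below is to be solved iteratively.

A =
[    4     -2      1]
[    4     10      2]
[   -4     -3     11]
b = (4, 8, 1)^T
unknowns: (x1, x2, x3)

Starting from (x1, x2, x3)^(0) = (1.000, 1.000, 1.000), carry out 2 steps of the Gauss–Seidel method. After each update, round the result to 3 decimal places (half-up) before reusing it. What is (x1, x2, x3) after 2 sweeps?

Iteration 1:
  x1 = (4 - (-2)·1.000 - (1)·1.000) / (4) = 1.250
  x2 = (8 - (4)·1.250 - (2)·1.000) / (10) = 0.100
  x3 = (1 - (-4)·1.250 - (-3)·0.100) / (11) = 0.573
Iteration 2:
  x1 = (4 - (-2)·0.100 - (1)·0.573) / (4) = 0.907
  x2 = (8 - (4)·0.907 - (2)·0.573) / (10) = 0.323
  x3 = (1 - (-4)·0.907 - (-3)·0.323) / (11) = 0.509

(0.907, 0.323, 0.509)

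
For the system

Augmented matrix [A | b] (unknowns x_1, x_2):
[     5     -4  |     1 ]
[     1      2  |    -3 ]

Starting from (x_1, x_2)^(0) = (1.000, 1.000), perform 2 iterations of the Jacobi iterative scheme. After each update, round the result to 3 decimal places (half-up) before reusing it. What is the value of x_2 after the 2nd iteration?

-2.000

Iteration 1:
  x_1 = (1 - (-4)·1.000) / (5) = 1.000
  x_2 = (-3 - (1)·1.000) / (2) = -2.000
Iteration 2:
  x_1 = (1 - (-4)·-2.000) / (5) = -1.400
  x_2 = (-3 - (1)·1.000) / (2) = -2.000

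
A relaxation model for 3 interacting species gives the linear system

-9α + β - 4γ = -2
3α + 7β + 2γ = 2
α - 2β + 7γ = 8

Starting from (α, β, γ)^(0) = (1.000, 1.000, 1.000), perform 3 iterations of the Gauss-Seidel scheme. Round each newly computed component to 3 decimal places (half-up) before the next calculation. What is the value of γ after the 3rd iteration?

Iteration 1:
  α = (-2 - (1)·1.000 - (-4)·1.000) / (-9) = -0.111
  β = (2 - (3)·-0.111 - (2)·1.000) / (7) = 0.048
  γ = (8 - (1)·-0.111 - (-2)·0.048) / (7) = 1.172
Iteration 2:
  α = (-2 - (1)·0.048 - (-4)·1.172) / (-9) = -0.293
  β = (2 - (3)·-0.293 - (2)·1.172) / (7) = 0.076
  γ = (8 - (1)·-0.293 - (-2)·0.076) / (7) = 1.206
Iteration 3:
  α = (-2 - (1)·0.076 - (-4)·1.206) / (-9) = -0.305
  β = (2 - (3)·-0.305 - (2)·1.206) / (7) = 0.072
  γ = (8 - (1)·-0.305 - (-2)·0.072) / (7) = 1.207

1.207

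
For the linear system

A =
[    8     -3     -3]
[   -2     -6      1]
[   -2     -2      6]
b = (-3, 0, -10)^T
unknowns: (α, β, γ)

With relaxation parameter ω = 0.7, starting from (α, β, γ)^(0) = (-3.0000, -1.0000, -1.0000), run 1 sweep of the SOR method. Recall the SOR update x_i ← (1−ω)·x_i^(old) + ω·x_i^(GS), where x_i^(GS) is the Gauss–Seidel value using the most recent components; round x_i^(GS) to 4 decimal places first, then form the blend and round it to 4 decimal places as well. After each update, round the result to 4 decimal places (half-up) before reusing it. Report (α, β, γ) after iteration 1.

(-1.6875, -0.0229, -1.8658)

Iteration 1:
  α: GS value = (-3 - (-3)·-1.0000 - (-3)·-1.0000) / (8) = -1.1250;  α ← (1−ω)·-3.0000 + ω·-1.1250 = -1.6875
  β: GS value = (0 - (-2)·-1.6875 - (1)·-1.0000) / (-6) = 0.3958;  β ← (1−ω)·-1.0000 + ω·0.3958 = -0.0229
  γ: GS value = (-10 - (-2)·-1.6875 - (-2)·-0.0229) / (6) = -2.2368;  γ ← (1−ω)·-1.0000 + ω·-2.2368 = -1.8658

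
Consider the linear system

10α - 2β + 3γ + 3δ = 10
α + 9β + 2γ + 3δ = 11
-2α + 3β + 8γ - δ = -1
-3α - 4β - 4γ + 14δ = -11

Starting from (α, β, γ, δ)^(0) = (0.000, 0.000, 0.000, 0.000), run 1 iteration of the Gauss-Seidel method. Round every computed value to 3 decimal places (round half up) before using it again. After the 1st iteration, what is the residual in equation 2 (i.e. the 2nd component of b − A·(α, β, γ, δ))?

1.596

Iteration 1:
  α = (10 - (-2)·0.000 - (3)·0.000 - (3)·0.000) / (10) = 1.000
  β = (11 - (1)·1.000 - (2)·0.000 - (3)·0.000) / (9) = 1.111
  γ = (-1 - (-2)·1.000 - (3)·1.111 - (-1)·0.000) / (8) = -0.292
  δ = (-11 - (-3)·1.000 - (-4)·1.111 - (-4)·-0.292) / (14) = -0.337
Residual b − A·x = (4.109, 1.596, -0.334, -0.006)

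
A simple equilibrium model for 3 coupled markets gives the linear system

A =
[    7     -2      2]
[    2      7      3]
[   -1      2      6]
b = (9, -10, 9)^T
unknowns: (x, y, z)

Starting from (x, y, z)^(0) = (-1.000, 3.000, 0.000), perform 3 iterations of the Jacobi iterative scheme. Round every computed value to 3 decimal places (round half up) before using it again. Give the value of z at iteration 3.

2.372

Iteration 1:
  x = (9 - (-2)·3.000 - (2)·0.000) / (7) = 2.143
  y = (-10 - (2)·-1.000 - (3)·0.000) / (7) = -1.143
  z = (9 - (-1)·-1.000 - (2)·3.000) / (6) = 0.333
Iteration 2:
  x = (9 - (-2)·-1.143 - (2)·0.333) / (7) = 0.864
  y = (-10 - (2)·2.143 - (3)·0.333) / (7) = -2.184
  z = (9 - (-1)·2.143 - (2)·-1.143) / (6) = 2.238
Iteration 3:
  x = (9 - (-2)·-2.184 - (2)·2.238) / (7) = 0.022
  y = (-10 - (2)·0.864 - (3)·2.238) / (7) = -2.635
  z = (9 - (-1)·0.864 - (2)·-2.184) / (6) = 2.372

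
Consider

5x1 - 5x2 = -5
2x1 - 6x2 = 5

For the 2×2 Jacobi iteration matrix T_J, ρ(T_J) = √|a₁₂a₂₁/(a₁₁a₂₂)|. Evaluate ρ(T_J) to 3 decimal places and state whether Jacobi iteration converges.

a₁₂a₂₁/(a₁₁a₂₂) = (-5)·(2) / ((5)·(-6)) = 0.333333
ρ = √|0.333333| = √0.333333 = 0.577
ρ < 1, so Jacobi converges

0.577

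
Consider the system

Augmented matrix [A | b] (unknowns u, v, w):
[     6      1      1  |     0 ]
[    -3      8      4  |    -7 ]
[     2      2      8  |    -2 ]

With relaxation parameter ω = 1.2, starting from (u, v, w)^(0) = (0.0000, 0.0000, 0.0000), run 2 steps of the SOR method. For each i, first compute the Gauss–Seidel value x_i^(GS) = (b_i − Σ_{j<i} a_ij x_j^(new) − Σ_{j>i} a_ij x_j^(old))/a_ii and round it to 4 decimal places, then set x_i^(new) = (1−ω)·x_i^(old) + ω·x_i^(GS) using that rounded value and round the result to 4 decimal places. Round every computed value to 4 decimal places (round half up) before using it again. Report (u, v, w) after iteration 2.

(0.2070, -0.7559, -0.1384)

Iteration 1:
  u: GS value = (0 - (1)·0.0000 - (1)·0.0000) / (6) = 0.0000;  u ← (1−ω)·0.0000 + ω·0.0000 = 0.0000
  v: GS value = (-7 - (-3)·0.0000 - (4)·0.0000) / (8) = -0.8750;  v ← (1−ω)·0.0000 + ω·-0.8750 = -1.0500
  w: GS value = (-2 - (2)·0.0000 - (2)·-1.0500) / (8) = 0.0125;  w ← (1−ω)·0.0000 + ω·0.0125 = 0.0150
Iteration 2:
  u: GS value = (0 - (1)·-1.0500 - (1)·0.0150) / (6) = 0.1725;  u ← (1−ω)·0.0000 + ω·0.1725 = 0.2070
  v: GS value = (-7 - (-3)·0.2070 - (4)·0.0150) / (8) = -0.8049;  v ← (1−ω)·-1.0500 + ω·-0.8049 = -0.7559
  w: GS value = (-2 - (2)·0.2070 - (2)·-0.7559) / (8) = -0.1128;  w ← (1−ω)·0.0150 + ω·-0.1128 = -0.1384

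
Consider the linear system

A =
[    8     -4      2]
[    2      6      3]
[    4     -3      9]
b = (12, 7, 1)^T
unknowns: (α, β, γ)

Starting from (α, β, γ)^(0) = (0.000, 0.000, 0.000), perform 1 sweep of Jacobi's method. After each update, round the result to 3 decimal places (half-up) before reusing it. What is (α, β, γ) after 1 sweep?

(1.500, 1.167, 0.111)

Iteration 1:
  α = (12 - (-4)·0.000 - (2)·0.000) / (8) = 1.500
  β = (7 - (2)·0.000 - (3)·0.000) / (6) = 1.167
  γ = (1 - (4)·0.000 - (-3)·0.000) / (9) = 0.111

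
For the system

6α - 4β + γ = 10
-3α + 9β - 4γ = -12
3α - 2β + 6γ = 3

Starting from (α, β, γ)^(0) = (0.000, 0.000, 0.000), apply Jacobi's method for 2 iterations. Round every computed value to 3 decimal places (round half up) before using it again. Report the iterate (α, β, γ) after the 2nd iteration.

Iteration 1:
  α = (10 - (-4)·0.000 - (1)·0.000) / (6) = 1.667
  β = (-12 - (-3)·0.000 - (-4)·0.000) / (9) = -1.333
  γ = (3 - (3)·0.000 - (-2)·0.000) / (6) = 0.500
Iteration 2:
  α = (10 - (-4)·-1.333 - (1)·0.500) / (6) = 0.695
  β = (-12 - (-3)·1.667 - (-4)·0.500) / (9) = -0.555
  γ = (3 - (3)·1.667 - (-2)·-1.333) / (6) = -0.778

(0.695, -0.555, -0.778)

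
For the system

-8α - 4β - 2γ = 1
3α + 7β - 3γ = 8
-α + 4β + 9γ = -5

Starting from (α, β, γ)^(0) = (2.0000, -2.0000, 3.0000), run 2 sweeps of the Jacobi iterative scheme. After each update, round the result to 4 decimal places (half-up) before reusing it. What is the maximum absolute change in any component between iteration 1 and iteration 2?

1.7957

Iteration 1:
  α = (1 - (-4)·-2.0000 - (-2)·3.0000) / (-8) = 0.1250
  β = (8 - (3)·2.0000 - (-3)·3.0000) / (7) = 1.5714
  γ = (-5 - (-1)·2.0000 - (4)·-2.0000) / (9) = 0.5556
Iteration 2:
  α = (1 - (-4)·1.5714 - (-2)·0.5556) / (-8) = -1.0496
  β = (8 - (3)·0.1250 - (-3)·0.5556) / (7) = 1.3274
  γ = (-5 - (-1)·0.1250 - (4)·1.5714) / (9) = -1.2401
Change: (-1.1746, -0.2440, -1.7957) → max |·| = 1.7957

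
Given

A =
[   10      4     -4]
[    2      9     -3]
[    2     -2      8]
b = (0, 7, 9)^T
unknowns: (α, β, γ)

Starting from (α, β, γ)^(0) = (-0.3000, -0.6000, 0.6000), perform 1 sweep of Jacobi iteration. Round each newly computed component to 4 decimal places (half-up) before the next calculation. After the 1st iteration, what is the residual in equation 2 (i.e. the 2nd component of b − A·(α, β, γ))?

-0.2096

Iteration 1:
  α = (0 - (4)·-0.6000 - (-4)·0.6000) / (10) = 0.4800
  β = (7 - (2)·-0.3000 - (-3)·0.6000) / (9) = 1.0444
  γ = (9 - (2)·-0.3000 - (-2)·-0.6000) / (8) = 1.0500
Residual b − A·x = (-4.7776, -0.2096, 1.7288)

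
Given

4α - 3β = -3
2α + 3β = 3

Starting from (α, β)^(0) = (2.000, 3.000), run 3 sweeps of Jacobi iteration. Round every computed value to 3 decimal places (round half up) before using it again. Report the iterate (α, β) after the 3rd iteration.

(-0.750, 1.667)

Iteration 1:
  α = (-3 - (-3)·3.000) / (4) = 1.500
  β = (3 - (2)·2.000) / (3) = -0.333
Iteration 2:
  α = (-3 - (-3)·-0.333) / (4) = -1.000
  β = (3 - (2)·1.500) / (3) = 0.000
Iteration 3:
  α = (-3 - (-3)·0.000) / (4) = -0.750
  β = (3 - (2)·-1.000) / (3) = 1.667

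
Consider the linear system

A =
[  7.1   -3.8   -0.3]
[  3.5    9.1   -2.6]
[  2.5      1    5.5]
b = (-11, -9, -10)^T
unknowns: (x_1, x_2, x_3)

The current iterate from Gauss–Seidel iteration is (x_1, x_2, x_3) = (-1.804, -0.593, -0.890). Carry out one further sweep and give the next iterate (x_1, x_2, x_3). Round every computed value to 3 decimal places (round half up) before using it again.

(-1.904, -0.511, -0.860)

One sweep:
  x_1 = (-11 - (-3.8)·-0.593 - (-0.3)·-0.890) / (7.1) = -1.904
  x_2 = (-9 - (3.5)·-1.904 - (-2.6)·-0.890) / (9.1) = -0.511
  x_3 = (-10 - (2.5)·-1.904 - (1)·-0.511) / (5.5) = -0.860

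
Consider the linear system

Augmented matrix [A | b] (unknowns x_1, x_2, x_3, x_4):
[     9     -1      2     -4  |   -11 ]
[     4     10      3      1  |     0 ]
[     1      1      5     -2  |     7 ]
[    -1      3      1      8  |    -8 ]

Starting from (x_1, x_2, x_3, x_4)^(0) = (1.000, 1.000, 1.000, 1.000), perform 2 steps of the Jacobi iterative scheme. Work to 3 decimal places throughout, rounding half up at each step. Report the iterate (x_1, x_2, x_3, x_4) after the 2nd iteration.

Iteration 1:
  x_1 = (-11 - (-1)·1.000 - (2)·1.000 - (-4)·1.000) / (9) = -0.889
  x_2 = (0 - (4)·1.000 - (3)·1.000 - (1)·1.000) / (10) = -0.800
  x_3 = (7 - (1)·1.000 - (1)·1.000 - (-2)·1.000) / (5) = 1.400
  x_4 = (-8 - (-1)·1.000 - (3)·1.000 - (1)·1.000) / (8) = -1.375
Iteration 2:
  x_1 = (-11 - (-1)·-0.800 - (2)·1.400 - (-4)·-1.375) / (9) = -2.233
  x_2 = (0 - (4)·-0.889 - (3)·1.400 - (1)·-1.375) / (10) = 0.073
  x_3 = (7 - (1)·-0.889 - (1)·-0.800 - (-2)·-1.375) / (5) = 1.188
  x_4 = (-8 - (-1)·-0.889 - (3)·-0.800 - (1)·1.400) / (8) = -0.986

(-2.233, 0.073, 1.188, -0.986)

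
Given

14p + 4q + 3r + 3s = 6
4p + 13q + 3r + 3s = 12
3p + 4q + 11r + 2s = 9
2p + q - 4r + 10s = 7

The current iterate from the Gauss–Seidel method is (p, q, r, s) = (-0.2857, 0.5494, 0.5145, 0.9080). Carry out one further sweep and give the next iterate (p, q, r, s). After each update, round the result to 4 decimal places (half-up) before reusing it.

(-0.0332, 0.6050, 0.4421, 0.8230)

One sweep:
  p = (6 - (4)·0.5494 - (3)·0.5145 - (3)·0.9080) / (14) = -0.0332
  q = (12 - (4)·-0.0332 - (3)·0.5145 - (3)·0.9080) / (13) = 0.6050
  r = (9 - (3)·-0.0332 - (4)·0.6050 - (2)·0.9080) / (11) = 0.4421
  s = (7 - (2)·-0.0332 - (1)·0.6050 - (-4)·0.4421) / (10) = 0.8230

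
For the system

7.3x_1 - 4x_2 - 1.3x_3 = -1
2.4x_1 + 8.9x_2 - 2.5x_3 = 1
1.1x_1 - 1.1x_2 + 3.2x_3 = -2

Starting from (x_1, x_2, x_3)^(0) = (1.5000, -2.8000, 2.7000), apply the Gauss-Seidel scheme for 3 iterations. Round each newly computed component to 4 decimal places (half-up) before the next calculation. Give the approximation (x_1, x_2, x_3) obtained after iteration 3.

(-0.2708, -0.0416, -0.5462)

Iteration 1:
  x_1 = (-1 - (-4)·-2.8000 - (-1.3)·2.7000) / (7.3) = -1.1904
  x_2 = (1 - (2.4)·-1.1904 - (-2.5)·2.7000) / (8.9) = 1.1918
  x_3 = (-2 - (1.1)·-1.1904 - (-1.1)·1.1918) / (3.2) = 0.1939
Iteration 2:
  x_1 = (-1 - (-4)·1.1918 - (-1.3)·0.1939) / (7.3) = 0.5506
  x_2 = (1 - (2.4)·0.5506 - (-2.5)·0.1939) / (8.9) = 0.0183
  x_3 = (-2 - (1.1)·0.5506 - (-1.1)·0.0183) / (3.2) = -0.8080
Iteration 3:
  x_1 = (-1 - (-4)·0.0183 - (-1.3)·-0.8080) / (7.3) = -0.2708
  x_2 = (1 - (2.4)·-0.2708 - (-2.5)·-0.8080) / (8.9) = -0.0416
  x_3 = (-2 - (1.1)·-0.2708 - (-1.1)·-0.0416) / (3.2) = -0.5462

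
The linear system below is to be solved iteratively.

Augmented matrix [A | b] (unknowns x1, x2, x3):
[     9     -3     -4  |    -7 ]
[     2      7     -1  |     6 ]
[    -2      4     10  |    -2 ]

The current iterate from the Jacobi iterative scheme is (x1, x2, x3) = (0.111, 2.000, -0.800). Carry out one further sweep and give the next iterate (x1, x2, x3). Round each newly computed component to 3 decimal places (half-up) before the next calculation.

(-0.467, 0.711, -0.978)

One sweep:
  x1 = (-7 - (-3)·2.000 - (-4)·-0.800) / (9) = -0.467
  x2 = (6 - (2)·0.111 - (-1)·-0.800) / (7) = 0.711
  x3 = (-2 - (-2)·0.111 - (4)·2.000) / (10) = -0.978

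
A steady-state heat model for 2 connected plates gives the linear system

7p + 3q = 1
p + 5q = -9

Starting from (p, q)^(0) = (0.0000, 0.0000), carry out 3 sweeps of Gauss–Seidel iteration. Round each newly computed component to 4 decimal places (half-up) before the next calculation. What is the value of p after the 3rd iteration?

0.9937

Iteration 1:
  p = (1 - (3)·0.0000) / (7) = 0.1429
  q = (-9 - (1)·0.1429) / (5) = -1.8286
Iteration 2:
  p = (1 - (3)·-1.8286) / (7) = 0.9265
  q = (-9 - (1)·0.9265) / (5) = -1.9853
Iteration 3:
  p = (1 - (3)·-1.9853) / (7) = 0.9937
  q = (-9 - (1)·0.9937) / (5) = -1.9987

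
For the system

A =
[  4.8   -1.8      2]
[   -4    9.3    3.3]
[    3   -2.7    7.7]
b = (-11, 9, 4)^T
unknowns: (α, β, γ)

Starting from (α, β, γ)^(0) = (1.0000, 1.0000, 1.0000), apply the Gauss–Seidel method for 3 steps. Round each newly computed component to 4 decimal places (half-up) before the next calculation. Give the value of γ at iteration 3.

1.4400

Iteration 1:
  α = (-11 - (-1.8)·1.0000 - (2)·1.0000) / (4.8) = -2.3333
  β = (9 - (-4)·-2.3333 - (3.3)·1.0000) / (9.3) = -0.3907
  γ = (4 - (3)·-2.3333 - (-2.7)·-0.3907) / (7.7) = 1.2916
Iteration 2:
  α = (-11 - (-1.8)·-0.3907 - (2)·1.2916) / (4.8) = -2.9763
  β = (9 - (-4)·-2.9763 - (3.3)·1.2916) / (9.3) = -0.7707
  γ = (4 - (3)·-2.9763 - (-2.7)·-0.7707) / (7.7) = 1.4088
Iteration 3:
  α = (-11 - (-1.8)·-0.7707 - (2)·1.4088) / (4.8) = -3.1677
  β = (9 - (-4)·-3.1677 - (3.3)·1.4088) / (9.3) = -0.8946
  γ = (4 - (3)·-3.1677 - (-2.7)·-0.8946) / (7.7) = 1.4400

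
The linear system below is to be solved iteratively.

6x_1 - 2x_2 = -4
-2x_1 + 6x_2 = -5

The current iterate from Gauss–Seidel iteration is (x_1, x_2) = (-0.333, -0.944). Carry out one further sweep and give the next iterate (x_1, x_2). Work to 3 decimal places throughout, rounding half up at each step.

(-0.981, -1.160)

One sweep:
  x_1 = (-4 - (-2)·-0.944) / (6) = -0.981
  x_2 = (-5 - (-2)·-0.981) / (6) = -1.160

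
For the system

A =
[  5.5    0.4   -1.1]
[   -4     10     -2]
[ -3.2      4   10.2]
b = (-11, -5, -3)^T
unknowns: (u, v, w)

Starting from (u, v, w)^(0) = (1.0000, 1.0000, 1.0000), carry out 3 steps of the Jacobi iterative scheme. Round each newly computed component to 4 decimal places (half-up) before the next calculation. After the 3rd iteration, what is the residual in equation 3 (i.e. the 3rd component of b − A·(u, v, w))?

0.7540

Iteration 1:
  u = (-11 - (0.4)·1.0000 - (-1.1)·1.0000) / (5.5) = -1.8727
  v = (-5 - (-4)·1.0000 - (-2)·1.0000) / (10) = 0.1000
  w = (-3 - (-3.2)·1.0000 - (4)·1.0000) / (10.2) = -0.3725
Iteration 2:
  u = (-11 - (0.4)·0.1000 - (-1.1)·-0.3725) / (5.5) = -2.0818
  v = (-5 - (-4)·-1.8727 - (-2)·-0.3725) / (10) = -1.3236
  w = (-3 - (-3.2)·-1.8727 - (4)·0.1000) / (10.2) = -0.9208
Iteration 3:
  u = (-11 - (0.4)·-1.3236 - (-1.1)·-0.9208) / (5.5) = -2.0879
  v = (-5 - (-4)·-2.0818 - (-2)·-0.9208) / (10) = -1.5169
  w = (-3 - (-3.2)·-2.0818 - (4)·-1.3236) / (10.2) = -0.4282
Residual b − A·x = (0.6192, 0.9610, 0.7540)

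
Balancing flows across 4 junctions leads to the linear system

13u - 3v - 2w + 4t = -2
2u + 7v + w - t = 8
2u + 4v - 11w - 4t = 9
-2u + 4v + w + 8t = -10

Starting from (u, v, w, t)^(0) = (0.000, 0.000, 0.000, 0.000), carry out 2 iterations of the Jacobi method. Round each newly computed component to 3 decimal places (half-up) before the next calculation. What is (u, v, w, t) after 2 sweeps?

(0.369, 1.125, 0.024, -1.758)

Iteration 1:
  u = (-2 - (-3)·0.000 - (-2)·0.000 - (4)·0.000) / (13) = -0.154
  v = (8 - (2)·0.000 - (1)·0.000 - (-1)·0.000) / (7) = 1.143
  w = (9 - (2)·0.000 - (4)·0.000 - (-4)·0.000) / (-11) = -0.818
  t = (-10 - (-2)·0.000 - (4)·0.000 - (1)·0.000) / (8) = -1.250
Iteration 2:
  u = (-2 - (-3)·1.143 - (-2)·-0.818 - (4)·-1.250) / (13) = 0.369
  v = (8 - (2)·-0.154 - (1)·-0.818 - (-1)·-1.250) / (7) = 1.125
  w = (9 - (2)·-0.154 - (4)·1.143 - (-4)·-1.250) / (-11) = 0.024
  t = (-10 - (-2)·-0.154 - (4)·1.143 - (1)·-0.818) / (8) = -1.758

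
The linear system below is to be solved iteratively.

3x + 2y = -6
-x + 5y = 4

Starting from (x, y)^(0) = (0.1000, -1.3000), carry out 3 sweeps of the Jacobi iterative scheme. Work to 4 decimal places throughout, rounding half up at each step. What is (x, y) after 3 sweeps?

(-2.3822, 0.2907)

Iteration 1:
  x = (-6 - (2)·-1.3000) / (3) = -1.1333
  y = (4 - (-1)·0.1000) / (5) = 0.8200
Iteration 2:
  x = (-6 - (2)·0.8200) / (3) = -2.5467
  y = (4 - (-1)·-1.1333) / (5) = 0.5733
Iteration 3:
  x = (-6 - (2)·0.5733) / (3) = -2.3822
  y = (4 - (-1)·-2.5467) / (5) = 0.2907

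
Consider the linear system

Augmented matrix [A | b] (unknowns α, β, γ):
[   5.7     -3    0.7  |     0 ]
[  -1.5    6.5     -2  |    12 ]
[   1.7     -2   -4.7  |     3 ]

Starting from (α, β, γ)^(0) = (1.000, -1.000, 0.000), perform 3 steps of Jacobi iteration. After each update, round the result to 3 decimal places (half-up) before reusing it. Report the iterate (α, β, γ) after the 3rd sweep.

Iteration 1:
  α = (0 - (-3)·-1.000 - (0.7)·0.000) / (5.7) = -0.526
  β = (12 - (-1.5)·1.000 - (-2)·0.000) / (6.5) = 2.077
  γ = (3 - (1.7)·1.000 - (-2)·-1.000) / (-4.7) = 0.149
Iteration 2:
  α = (0 - (-3)·2.077 - (0.7)·0.149) / (5.7) = 1.075
  β = (12 - (-1.5)·-0.526 - (-2)·0.149) / (6.5) = 1.771
  γ = (3 - (1.7)·-0.526 - (-2)·2.077) / (-4.7) = -1.712
Iteration 3:
  α = (0 - (-3)·1.771 - (0.7)·-1.712) / (5.7) = 1.142
  β = (12 - (-1.5)·1.075 - (-2)·-1.712) / (6.5) = 1.567
  γ = (3 - (1.7)·1.075 - (-2)·1.771) / (-4.7) = -1.003

(1.142, 1.567, -1.003)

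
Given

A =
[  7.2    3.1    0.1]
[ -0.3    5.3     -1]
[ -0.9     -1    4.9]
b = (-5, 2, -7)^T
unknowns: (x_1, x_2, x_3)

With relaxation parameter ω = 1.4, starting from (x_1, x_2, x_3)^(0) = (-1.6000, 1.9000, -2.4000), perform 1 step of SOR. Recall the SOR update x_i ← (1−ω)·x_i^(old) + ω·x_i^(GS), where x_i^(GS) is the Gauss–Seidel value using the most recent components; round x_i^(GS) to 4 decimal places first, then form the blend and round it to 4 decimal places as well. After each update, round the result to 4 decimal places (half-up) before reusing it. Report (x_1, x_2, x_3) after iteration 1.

(-1.4309, -0.9791, -1.6877)

Iteration 1:
  x_1: GS value = (-5 - (3.1)·1.9000 - (0.1)·-2.4000) / (7.2) = -1.4792;  x_1 ← (1−ω)·-1.6000 + ω·-1.4792 = -1.4309
  x_2: GS value = (2 - (-0.3)·-1.4309 - (-1)·-2.4000) / (5.3) = -0.1565;  x_2 ← (1−ω)·1.9000 + ω·-0.1565 = -0.9791
  x_3: GS value = (-7 - (-0.9)·-1.4309 - (-1)·-0.9791) / (4.9) = -1.8912;  x_3 ← (1−ω)·-2.4000 + ω·-1.8912 = -1.6877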